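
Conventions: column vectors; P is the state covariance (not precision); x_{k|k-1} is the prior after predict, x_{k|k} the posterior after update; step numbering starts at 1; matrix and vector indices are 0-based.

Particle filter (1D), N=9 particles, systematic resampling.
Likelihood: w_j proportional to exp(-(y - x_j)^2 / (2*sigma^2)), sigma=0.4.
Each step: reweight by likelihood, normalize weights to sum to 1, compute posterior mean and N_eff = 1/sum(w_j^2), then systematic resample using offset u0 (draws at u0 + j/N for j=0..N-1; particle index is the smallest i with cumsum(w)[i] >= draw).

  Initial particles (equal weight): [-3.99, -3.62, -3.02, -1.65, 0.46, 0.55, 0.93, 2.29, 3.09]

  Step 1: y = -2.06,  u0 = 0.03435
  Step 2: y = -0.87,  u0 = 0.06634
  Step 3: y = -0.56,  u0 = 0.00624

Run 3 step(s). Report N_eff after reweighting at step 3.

N_eff = 9.0000

step 1: w=[0.0000, 0.0008, 0.0866, 0.9126, 0.0000, 0.0000, 0.0000, 0.0000, 0.0000]  mean=-1.7702  Neff=1.1900  idx=[2, 3, 3, 3, 3, 3, 3, 3, 3]
step 2: w=[0.0000, 0.1250, 0.1250, 0.1250, 0.1250, 0.1250, 0.1250, 0.1250, 0.1250]  mean=-1.6500  Neff=8.0000  idx=[1, 2, 3, 4, 5, 5, 6, 7, 8]
step 3: w=[0.1111, 0.1111, 0.1111, 0.1111, 0.1111, 0.1111, 0.1111, 0.1111, 0.1111]  mean=-1.6500  Neff=9.0000  idx=[0, 1, 2, 3, 4, 5, 6, 7, 8]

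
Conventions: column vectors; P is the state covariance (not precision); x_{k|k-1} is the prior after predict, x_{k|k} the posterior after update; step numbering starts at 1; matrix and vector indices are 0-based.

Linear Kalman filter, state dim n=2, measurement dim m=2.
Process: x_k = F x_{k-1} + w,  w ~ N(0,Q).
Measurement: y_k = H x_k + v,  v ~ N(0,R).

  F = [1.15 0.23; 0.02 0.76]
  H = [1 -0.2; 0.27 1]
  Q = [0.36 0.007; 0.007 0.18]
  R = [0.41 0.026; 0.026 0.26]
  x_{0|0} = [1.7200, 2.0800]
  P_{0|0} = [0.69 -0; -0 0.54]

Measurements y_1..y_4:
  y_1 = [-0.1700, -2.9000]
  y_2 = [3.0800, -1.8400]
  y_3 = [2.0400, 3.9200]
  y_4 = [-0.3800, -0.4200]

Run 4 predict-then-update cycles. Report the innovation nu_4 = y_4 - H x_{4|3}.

step 1: x^-=[2.4564, 1.6152]  P^-=[1.3011 0.1173; 0.1173 0.4922]  S=[1.6839 0.3898; 0.3898 0.9104]  K=[0.7100 0.2107; -0.1354 0.6334]  nu=[-2.3034, -5.1784]  x^+=[-0.2701, -1.3529]  P^+=[0.2953 -0.0065; -0.0065 0.1629]
step 2: x^-=[-0.6217, -1.0336]  P^-=[0.7557 0.0366; 0.0366 0.2740]  S=[1.1620 0.2098; 0.2098 0.6089]  K=[0.6107 0.1847; -0.1065 0.5030]  nu=[3.4950, -0.6385]  x^+=[1.3946, -1.7271]  P^+=[0.2542 -0.0047; -0.0047 0.1293]
step 3: x^-=[1.2066, -1.2847]  P^-=[0.7006 0.0313; 0.0313 0.2546]  S=[1.1082 0.1938; 0.1938 0.5826]  K=[0.5949 0.1804; -0.1027 0.4857]  nu=[0.5765, 4.8789]  x^+=[2.4299, 1.0259]  P^+=[0.2477 -0.0045; -0.0045 0.1248]
step 4: x^-=[3.0304, 0.8283]  P^-=[0.6918 0.0306; 0.0306 0.2521]  S=[1.0997 0.1913; 0.1913 0.5790]  K=[0.5923 0.1797; -0.1021 0.4833]  nu=[-3.2447, -2.0665]  x^+=[0.7372, 0.1609]  P^+=[0.2466 -0.0045; -0.0045 0.1242]

innov = [-3.2447, -2.0665]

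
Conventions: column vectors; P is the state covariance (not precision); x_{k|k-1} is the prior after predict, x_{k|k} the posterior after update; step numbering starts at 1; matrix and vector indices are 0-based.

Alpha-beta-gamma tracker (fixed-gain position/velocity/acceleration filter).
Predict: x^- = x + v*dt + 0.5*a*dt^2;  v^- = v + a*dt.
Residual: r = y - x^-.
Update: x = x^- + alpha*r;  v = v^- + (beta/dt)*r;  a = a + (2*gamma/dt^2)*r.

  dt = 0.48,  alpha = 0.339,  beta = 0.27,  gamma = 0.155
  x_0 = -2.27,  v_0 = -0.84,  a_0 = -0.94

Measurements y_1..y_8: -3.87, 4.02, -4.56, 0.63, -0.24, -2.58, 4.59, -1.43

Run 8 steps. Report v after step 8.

step 1: x_pred=-2.7815  r=-1.0885  x^+=-3.1505  v^+=-1.9035  a^+=-2.4046
step 2: x_pred=-4.3412  r=8.3612  x^+=-1.5067  v^+=1.6455  a^+=8.8453
step 3: x_pred=0.3021  r=-4.8621  x^+=-1.3462  v^+=3.1563  a^+=2.3034
step 4: x_pred=0.4342  r=0.1958  x^+=0.5006  v^+=4.3721  a^+=2.5669
step 5: x_pred=2.8949  r=-3.1349  x^+=1.8322  v^+=3.8408  a^+=-1.6511
step 6: x_pred=3.4855  r=-6.0655  x^+=1.4293  v^+=-0.3636  a^+=-9.8122
step 7: x_pred=0.1244  r=4.4656  x^+=1.6383  v^+=-2.5615  a^+=-3.8038
step 8: x_pred=-0.0295  r=-1.4005  x^+=-0.5042  v^+=-5.1752  a^+=-5.6882

v_post = -5.1752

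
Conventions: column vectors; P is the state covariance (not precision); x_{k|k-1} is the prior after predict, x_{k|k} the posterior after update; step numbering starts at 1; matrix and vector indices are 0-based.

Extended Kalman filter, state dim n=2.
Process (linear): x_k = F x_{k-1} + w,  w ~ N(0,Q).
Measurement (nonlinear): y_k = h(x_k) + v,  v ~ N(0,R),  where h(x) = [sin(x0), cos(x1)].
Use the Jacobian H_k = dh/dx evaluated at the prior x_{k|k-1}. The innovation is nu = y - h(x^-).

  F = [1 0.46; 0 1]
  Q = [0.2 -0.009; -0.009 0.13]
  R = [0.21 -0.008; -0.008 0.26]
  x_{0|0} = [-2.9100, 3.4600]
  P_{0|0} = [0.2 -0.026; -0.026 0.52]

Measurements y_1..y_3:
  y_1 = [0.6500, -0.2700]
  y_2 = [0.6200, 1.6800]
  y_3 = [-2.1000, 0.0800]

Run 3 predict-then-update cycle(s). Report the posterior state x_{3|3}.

step 1: x^-=[-1.3184, 3.4600]  P^-=[0.4861 0.2042; 0.2042 0.6500]  H_jac=[0.2497 0.0000; 0.0000 0.3131]  S=[0.2403 0.0080; 0.0080 0.3237]  K=[0.4990 0.1852; 0.1915 0.6239]  nu=[1.6183, 0.6797]  x^+=[-0.3850, 4.1940]  P^+=[0.4137 0.1411; 0.1411 0.5133]
step 2: x^-=[1.5443, 4.1940]  P^-=[0.8521 0.3682; 0.3682 0.6433]  H_jac=[0.0265 0.0000; 0.0000 0.8686]  S=[0.2106 0.0005; 0.0005 0.7454]  K=[0.1062 0.4290; 0.0446 0.7496]  nu=[-0.3796, 2.1755]  x^+=[2.4372, 5.8079]  P^+=[0.7125 0.1274; 0.1274 0.2240]
step 3: x^-=[5.1088, 5.8079]  P^-=[1.0771 0.2215; 0.2215 0.3540]  H_jac=[0.3862 0.0000; 0.0000 0.4576]  S=[0.3706 0.0311; 0.0311 0.3341]  K=[1.1055 0.2003; 0.1915 0.4669]  nu=[-1.1776, -0.8092]  x^+=[3.6450, 5.2045]  P^+=[0.5970 0.0945; 0.0945 0.2620]

x_post = [3.6450, 5.2045]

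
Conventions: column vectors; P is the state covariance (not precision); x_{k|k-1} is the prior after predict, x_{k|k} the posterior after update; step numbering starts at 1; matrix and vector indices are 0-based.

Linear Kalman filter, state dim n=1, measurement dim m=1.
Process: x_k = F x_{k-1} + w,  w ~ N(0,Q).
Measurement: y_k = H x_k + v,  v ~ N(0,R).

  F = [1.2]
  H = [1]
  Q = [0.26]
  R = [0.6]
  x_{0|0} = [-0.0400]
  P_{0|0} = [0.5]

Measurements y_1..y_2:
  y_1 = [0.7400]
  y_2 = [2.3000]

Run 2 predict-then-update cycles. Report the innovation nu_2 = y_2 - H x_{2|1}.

step 1: x^-=[-0.0480]  P^-=[0.9800]  S=[1.5800]  K=[0.6203]  nu=[0.7880]  x^+=[0.4408]  P^+=[0.3722]
step 2: x^-=[0.5289]  P^-=[0.7959]  S=[1.3959]  K=[0.5702]  nu=[1.7711]  x^+=[1.5387]  P^+=[0.3421]

innov = [1.7711]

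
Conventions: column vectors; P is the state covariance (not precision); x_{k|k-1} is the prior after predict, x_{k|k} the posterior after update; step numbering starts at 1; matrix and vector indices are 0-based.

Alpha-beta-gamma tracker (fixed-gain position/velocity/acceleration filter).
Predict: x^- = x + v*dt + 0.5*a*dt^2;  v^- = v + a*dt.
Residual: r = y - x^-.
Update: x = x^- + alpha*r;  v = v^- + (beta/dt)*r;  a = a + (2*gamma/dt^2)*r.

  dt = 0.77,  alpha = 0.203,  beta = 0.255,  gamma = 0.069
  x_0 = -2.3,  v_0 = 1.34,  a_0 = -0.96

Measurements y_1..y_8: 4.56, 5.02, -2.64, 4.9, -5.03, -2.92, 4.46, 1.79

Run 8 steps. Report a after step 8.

step 1: x_pred=-1.5528  r=6.1128  x^+=-0.3119  v^+=2.6252  a^+=0.4628
step 2: x_pred=1.8467  r=3.1733  x^+=2.4909  v^+=4.0324  a^+=1.2014
step 3: x_pred=5.9520  r=-8.5920  x^+=4.2078  v^+=2.1121  a^+=-0.7984
step 4: x_pred=5.5974  r=-0.6974  x^+=5.4558  v^+=1.2663  a^+=-0.9608
step 5: x_pred=6.1461  r=-11.1761  x^+=3.8773  v^+=-3.1746  a^+=-3.5620
step 6: x_pred=0.3769  r=-3.2969  x^+=-0.2924  v^+=-7.0092  a^+=-4.3294
step 7: x_pred=-6.9729  r=11.4329  x^+=-4.6520  v^+=-6.5567  a^+=-1.6684
step 8: x_pred=-10.1952  r=11.9852  x^+=-7.7622  v^+=-3.8721  a^+=1.1213

a_post = 1.1213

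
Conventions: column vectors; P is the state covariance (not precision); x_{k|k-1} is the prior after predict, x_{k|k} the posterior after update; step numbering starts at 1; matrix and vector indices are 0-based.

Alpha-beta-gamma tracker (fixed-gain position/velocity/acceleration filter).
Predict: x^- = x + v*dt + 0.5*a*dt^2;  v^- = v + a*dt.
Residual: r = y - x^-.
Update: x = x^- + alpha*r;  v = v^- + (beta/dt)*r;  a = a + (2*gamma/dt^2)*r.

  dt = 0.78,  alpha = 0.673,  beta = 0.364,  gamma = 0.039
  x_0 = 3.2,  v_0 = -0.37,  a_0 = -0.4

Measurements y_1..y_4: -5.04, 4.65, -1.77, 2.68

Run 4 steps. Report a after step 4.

step 1: x_pred=2.7897  r=-7.8297  x^+=-2.4797  v^+=-4.3359  a^+=-1.4038
step 2: x_pred=-6.2887  r=10.9387  x^+=1.0730  v^+=-0.3261  a^+=-0.0014
step 3: x_pred=0.8182  r=-2.5882  x^+=-0.9236  v^+=-1.5351  a^+=-0.3332
step 4: x_pred=-2.2224  r=4.9024  x^+=1.0769  v^+=0.4928  a^+=0.2953

a_post = 0.2953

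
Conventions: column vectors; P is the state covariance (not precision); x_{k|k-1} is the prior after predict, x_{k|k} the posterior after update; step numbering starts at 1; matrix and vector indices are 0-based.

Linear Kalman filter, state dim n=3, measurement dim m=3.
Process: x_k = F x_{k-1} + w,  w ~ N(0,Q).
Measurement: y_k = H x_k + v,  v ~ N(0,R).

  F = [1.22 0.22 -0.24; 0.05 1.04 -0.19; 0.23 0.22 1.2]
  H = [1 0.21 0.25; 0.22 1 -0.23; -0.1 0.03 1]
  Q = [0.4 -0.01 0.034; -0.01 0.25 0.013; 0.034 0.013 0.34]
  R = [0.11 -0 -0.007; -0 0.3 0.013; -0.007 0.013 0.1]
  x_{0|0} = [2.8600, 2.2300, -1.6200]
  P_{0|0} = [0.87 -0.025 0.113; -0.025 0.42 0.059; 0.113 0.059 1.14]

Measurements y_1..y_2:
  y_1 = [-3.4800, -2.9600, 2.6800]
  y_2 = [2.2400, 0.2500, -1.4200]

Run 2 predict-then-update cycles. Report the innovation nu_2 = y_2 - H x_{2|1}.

innov = [7.0259, 3.0683, -3.5581]

step 1: x^-=[4.3686, 2.7700, -0.7956]  P^-=[1.6951 0.1144 0.1338; 0.1144 0.7195 -0.0741; 0.1338 -0.0741 2.1389]  S=[2.0777 0.4824 0.4781; 0.4824 1.2856 -0.5464; 0.4781 -0.5464 2.2247]  K=[0.9178 -0.0885 -0.2335; -0.0769 0.6880 0.1568; 0.1230 -0.0772 0.9091]  nu=[-8.2314, -6.8741, 3.8294]  x^+=[-3.4721, -0.7258, 2.2036]  P^+=[0.1194 -0.0598 -0.0172; -0.0598 0.2245 0.0124; -0.0172 0.0124 0.0870]
step 2: x^-=[-4.9245, -1.3472, 1.6861]  P^-=[0.5703 -0.0234 0.0127; -0.0234 0.4854 0.0457; 0.0127 0.0457 0.4734]  S=[0.7326 0.1827 0.0795; 0.1827 0.8055 -0.0432; 0.0795 -0.0432 0.5799]  K=[0.8152 -0.0723 -0.1948; -0.0445 0.6018 0.1589; 0.1205 -0.0596 0.7956]  nu=[7.0259, 3.0683, -3.5581]  x^+=[1.2746, -0.3786, -0.4809]  P^+=[0.1052 -0.0506 -0.0141; -0.0506 0.1968 0.0131; -0.0141 0.0131 0.0761]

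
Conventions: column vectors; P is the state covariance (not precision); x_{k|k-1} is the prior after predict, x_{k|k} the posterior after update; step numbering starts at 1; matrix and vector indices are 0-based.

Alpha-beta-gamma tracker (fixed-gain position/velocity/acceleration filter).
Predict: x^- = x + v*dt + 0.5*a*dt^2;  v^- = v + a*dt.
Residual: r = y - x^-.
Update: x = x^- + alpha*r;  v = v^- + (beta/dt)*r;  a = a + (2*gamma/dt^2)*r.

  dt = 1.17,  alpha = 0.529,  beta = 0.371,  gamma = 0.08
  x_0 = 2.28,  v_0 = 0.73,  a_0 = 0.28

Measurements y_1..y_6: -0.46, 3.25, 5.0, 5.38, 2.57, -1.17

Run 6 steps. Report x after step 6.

x_post = 1.8315

step 1: x_pred=3.3257  r=-3.7857  x^+=1.3231  v^+=-0.1428  a^+=-0.1625
step 2: x_pred=1.0448  r=2.2052  x^+=2.2113  v^+=0.3663  a^+=0.0953
step 3: x_pred=2.7051  r=2.2949  x^+=3.9191  v^+=1.2055  a^+=0.3635
step 4: x_pred=5.5783  r=-0.1983  x^+=5.4734  v^+=1.5679  a^+=0.3403
step 5: x_pred=7.5408  r=-4.9708  x^+=4.9112  v^+=0.3899  a^+=-0.2407
step 6: x_pred=5.2026  r=-6.3726  x^+=1.8315  v^+=-1.9125  a^+=-0.9855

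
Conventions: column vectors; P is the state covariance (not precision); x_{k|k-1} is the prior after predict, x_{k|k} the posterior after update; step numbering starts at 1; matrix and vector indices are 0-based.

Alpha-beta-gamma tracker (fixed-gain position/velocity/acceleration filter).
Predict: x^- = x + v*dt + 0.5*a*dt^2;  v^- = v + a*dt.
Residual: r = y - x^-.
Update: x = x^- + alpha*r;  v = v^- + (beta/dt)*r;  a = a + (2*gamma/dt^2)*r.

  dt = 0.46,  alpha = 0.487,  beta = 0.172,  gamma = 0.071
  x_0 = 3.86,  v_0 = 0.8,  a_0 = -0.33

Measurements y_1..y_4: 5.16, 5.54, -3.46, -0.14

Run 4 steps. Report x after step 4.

x_post = -0.1329

step 1: x_pred=4.1931  r=0.9669  x^+=4.6640  v^+=1.0097  a^+=0.3189
step 2: x_pred=5.1622  r=0.3778  x^+=5.3462  v^+=1.2977  a^+=0.5724
step 3: x_pred=6.0037  r=-9.4637  x^+=1.3949  v^+=-1.9776  a^+=-5.7785
step 4: x_pred=-0.1262  r=-0.0138  x^+=-0.1329  v^+=-4.6408  a^+=-5.7877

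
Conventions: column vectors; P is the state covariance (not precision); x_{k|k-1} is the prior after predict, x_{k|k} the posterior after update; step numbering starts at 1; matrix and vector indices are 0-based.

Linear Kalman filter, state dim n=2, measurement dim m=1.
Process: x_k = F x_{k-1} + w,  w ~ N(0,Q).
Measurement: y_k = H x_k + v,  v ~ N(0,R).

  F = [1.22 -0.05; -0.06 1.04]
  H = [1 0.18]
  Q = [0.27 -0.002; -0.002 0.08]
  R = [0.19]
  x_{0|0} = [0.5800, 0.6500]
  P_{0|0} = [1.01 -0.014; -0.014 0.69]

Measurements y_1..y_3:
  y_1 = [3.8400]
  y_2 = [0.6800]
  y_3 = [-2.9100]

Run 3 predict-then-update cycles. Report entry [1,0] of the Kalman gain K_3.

K[1,0] = -0.1546

step 1: x^-=[0.6751, 0.6412]  P^-=[1.7767 -0.1296; -0.1296 0.8317]  S=[1.9470]  K=[0.9006; 0.0103]  nu=[3.0495]  x^+=[3.4213, 0.6727]  P^+=[0.1977 -0.1477; -0.1477 0.8315]
step 2: x^-=[4.1404, 0.4943]  P^-=[0.5843 -0.2476; -0.2476 0.9985]  S=[0.7176]  K=[0.7522; -0.0945]  nu=[-3.5494]  x^+=[1.4704, 0.8298]  P^+=[0.1783 -0.1965; -0.1965 0.9921]
step 3: x^-=[1.7524, 0.7748]  P^-=[0.5618 -0.3166; -0.3166 1.1782]  S=[0.6760]  K=[0.7468; -0.1546]  nu=[-4.8019]  x^+=[-1.8335, 1.5172]  P^+=[0.1848 -0.2385; -0.2385 1.1620]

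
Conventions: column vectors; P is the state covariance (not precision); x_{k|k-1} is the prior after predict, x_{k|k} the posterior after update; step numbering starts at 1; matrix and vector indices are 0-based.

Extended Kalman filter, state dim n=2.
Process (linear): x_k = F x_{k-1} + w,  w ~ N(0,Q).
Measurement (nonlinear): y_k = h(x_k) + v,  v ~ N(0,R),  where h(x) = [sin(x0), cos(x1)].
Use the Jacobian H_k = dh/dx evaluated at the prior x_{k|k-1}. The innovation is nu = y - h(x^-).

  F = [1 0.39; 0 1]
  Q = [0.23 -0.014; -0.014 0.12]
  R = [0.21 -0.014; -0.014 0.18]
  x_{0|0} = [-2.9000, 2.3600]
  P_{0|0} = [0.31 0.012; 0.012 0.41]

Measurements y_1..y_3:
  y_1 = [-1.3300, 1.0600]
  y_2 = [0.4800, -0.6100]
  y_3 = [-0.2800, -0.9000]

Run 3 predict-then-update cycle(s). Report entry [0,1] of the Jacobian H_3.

H_jac[0,1] = 0.0000

step 1: x^-=[-1.9796, 2.3600]  P^-=[0.6117 0.1579; 0.1579 0.5300]  H_jac=[-0.3975 0.0000; 0.0000 -0.7044]  S=[0.3067 0.0302; 0.0302 0.4430]  K=[-0.7734 -0.1983; -0.1225 -0.8344]  nu=[-0.4124, 1.7698]  x^+=[-2.0117, 0.9337]  P^+=[0.4016 0.0353; 0.0353 0.2108]
step 2: x^-=[-1.6475, 0.9337]  P^-=[0.6912 0.1035; 0.1035 0.3308]  H_jac=[-0.0766 0.0000; 0.0000 -0.8039]  S=[0.2141 -0.0076; -0.0076 0.3937]  K=[-0.2551 -0.2163; -0.0611 -0.6765]  nu=[1.4771, -1.2048]  x^+=[-1.7638, 1.6585]  P^+=[0.6597 0.0440; 0.0440 0.1504]
step 3: x^-=[-1.1170, 1.6585]  P^-=[0.9469 0.0886; 0.0886 0.2704]  H_jac=[0.4384 0.0000; 0.0000 -0.9962]  S=[0.3920 -0.0527; -0.0527 0.4483]  K=[1.0491 -0.0736; 0.0186 -0.5986]  nu=[0.6188, -0.8124]  x^+=[-0.4080, 2.1564]  P^+=[0.5049 0.0280; 0.0280 0.1084]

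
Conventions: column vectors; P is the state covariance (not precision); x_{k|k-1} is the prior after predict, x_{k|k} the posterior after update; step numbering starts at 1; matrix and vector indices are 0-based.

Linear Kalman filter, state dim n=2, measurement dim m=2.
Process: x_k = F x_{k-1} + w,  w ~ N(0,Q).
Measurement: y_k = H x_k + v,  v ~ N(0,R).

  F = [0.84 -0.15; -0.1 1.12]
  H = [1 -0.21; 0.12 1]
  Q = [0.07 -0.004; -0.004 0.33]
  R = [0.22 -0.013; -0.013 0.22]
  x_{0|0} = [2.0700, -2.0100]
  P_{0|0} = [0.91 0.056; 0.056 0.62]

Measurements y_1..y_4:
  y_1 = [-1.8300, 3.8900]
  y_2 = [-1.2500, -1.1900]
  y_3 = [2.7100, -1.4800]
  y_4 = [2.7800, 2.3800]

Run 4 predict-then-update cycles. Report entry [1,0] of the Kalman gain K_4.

step 1: x^-=[2.0403, -2.4582]  P^-=[0.7119 -0.1311; -0.1311 1.1043]  S=[1.0357 -0.2872; -0.2872 1.3031]  K=[0.7501 0.1303; -0.1265 0.8075]  nu=[-4.3865, 6.1034]  x^+=[-0.4547, 3.0251]  P^+=[0.1632 -0.0007; -0.0007 0.1794]
step 2: x^-=[-0.8357, 3.4336]  P^-=[0.1894 -0.0485; -0.0485 0.5568]  S=[0.4543 -0.1545; -0.1545 0.7679]  K=[0.4592 0.0588; -0.1290 0.6916]  nu=[0.3068, -4.5233]  x^+=[-0.9610, 0.2658]  P^+=[0.0992 -0.0049; -0.0049 0.1544]
step 3: x^-=[-0.8471, 0.3938]  P^-=[0.1447 -0.0430; -0.0430 0.5258]  S=[0.4060 -0.1480; -0.1480 0.7376]  K=[0.3950 0.0445; -0.1301 0.6798]  nu=[3.6398, -1.7722]  x^+=[0.5116, -1.2845]  P^+=[0.0851 -0.0056; -0.0056 0.1519]
step 4: x^-=[0.6225, -1.4898]  P^-=[0.1349 -0.0420; -0.0420 0.5227]  S=[0.3956 -0.1475; -0.1475 0.7345]  K=[0.3785 0.0409; -0.1306 0.6785]  nu=[1.8447, 3.7951]  x^+=[1.4759, 0.8441]  P^+=[0.0815 -0.0057; -0.0057 0.1516]

K[1,0] = -0.1306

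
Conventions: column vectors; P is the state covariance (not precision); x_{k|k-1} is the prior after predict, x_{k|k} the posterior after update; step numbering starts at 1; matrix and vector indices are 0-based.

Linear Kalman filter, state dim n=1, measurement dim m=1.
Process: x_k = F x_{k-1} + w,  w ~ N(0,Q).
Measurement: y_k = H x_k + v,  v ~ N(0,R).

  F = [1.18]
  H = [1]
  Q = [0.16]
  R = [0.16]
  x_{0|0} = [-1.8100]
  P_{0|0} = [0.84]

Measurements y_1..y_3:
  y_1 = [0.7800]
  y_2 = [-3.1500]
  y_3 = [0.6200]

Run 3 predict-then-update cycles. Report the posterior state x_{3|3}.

step 1: x^-=[-2.1358]  P^-=[1.3296]  S=[1.4896]  K=[0.8926]  nu=[2.9158]  x^+=[0.4668]  P^+=[0.1428]
step 2: x^-=[0.5508]  P^-=[0.3589]  S=[0.5189]  K=[0.6916]  nu=[-3.7008]  x^+=[-2.0088]  P^+=[0.1107]
step 3: x^-=[-2.3703]  P^-=[0.3141]  S=[0.4741]  K=[0.6625]  nu=[2.9903]  x^+=[-0.3892]  P^+=[0.1060]

x_post = [-0.3892]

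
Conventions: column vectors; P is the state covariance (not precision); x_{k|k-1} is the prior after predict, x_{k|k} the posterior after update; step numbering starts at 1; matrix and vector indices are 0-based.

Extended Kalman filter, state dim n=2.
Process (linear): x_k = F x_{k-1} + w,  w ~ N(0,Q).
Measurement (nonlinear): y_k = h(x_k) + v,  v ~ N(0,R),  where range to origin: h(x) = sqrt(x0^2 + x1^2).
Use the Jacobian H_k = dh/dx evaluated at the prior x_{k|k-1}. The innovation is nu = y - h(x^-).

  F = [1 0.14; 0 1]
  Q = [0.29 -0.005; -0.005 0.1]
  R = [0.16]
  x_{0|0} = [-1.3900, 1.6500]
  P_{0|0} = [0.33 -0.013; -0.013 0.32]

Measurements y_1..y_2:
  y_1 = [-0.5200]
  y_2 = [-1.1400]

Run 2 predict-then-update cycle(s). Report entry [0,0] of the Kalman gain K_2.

K[0,0] = 0.7469

step 1: x^-=[-1.1590, 1.6500]  P^-=[0.6226 0.0268; 0.0268 0.4200]  H_jac=[-0.5748 0.8183]  S=[0.6217]  K=[-0.5403; 0.5280]  nu=[-2.5364]  x^+=[0.2115, 0.3108]  P^+=[0.4411 0.2042; 0.2042 0.2467]
step 2: x^-=[0.2550, 0.3108]  P^-=[0.7931 0.2337; 0.2337 0.3467]  H_jac=[0.6344 0.7730]  S=[0.9156]  K=[0.7469; 0.4546]  nu=[-1.5420]  x^+=[-0.8967, -0.3903]  P^+=[0.2824 -0.0772; -0.0772 0.1574]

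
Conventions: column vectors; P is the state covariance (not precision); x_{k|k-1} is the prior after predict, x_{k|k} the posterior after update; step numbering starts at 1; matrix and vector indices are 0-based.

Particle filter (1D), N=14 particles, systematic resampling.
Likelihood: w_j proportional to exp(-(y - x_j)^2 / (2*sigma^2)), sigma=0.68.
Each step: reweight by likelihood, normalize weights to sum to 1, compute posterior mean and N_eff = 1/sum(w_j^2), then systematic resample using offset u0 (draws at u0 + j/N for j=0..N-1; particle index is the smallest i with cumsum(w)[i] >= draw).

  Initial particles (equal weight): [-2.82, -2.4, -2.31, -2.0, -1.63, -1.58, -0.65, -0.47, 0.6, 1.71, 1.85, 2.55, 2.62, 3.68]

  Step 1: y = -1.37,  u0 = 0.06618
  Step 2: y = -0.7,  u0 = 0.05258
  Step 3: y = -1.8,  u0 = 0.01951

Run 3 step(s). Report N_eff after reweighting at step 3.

N_eff = 9.1432

step 1: w=[0.0237, 0.0731, 0.0886, 0.1500, 0.2141, 0.2196, 0.1315, 0.0959, 0.0035, 0.0000, 0.0000, 0.0000, 0.0000, 0.0000]  mean=-1.5714  Neff=6.3770  idx=[1, 2, 3, 3, 4, 4, 4, 5, 5, 5, 6, 6, 7, 7]
step 2: w=[0.0065, 0.0089, 0.0237, 0.0237, 0.0578, 0.0578, 0.0578, 0.0638, 0.0638, 0.0638, 0.1470, 0.1470, 0.1392, 0.1392]  mean=-1.0381  Neff=9.4849  idx=[3, 5, 6, 7, 8, 9, 10, 10, 11, 11, 12, 12, 13, 13]
step 3: w=[0.1313, 0.1329, 0.1329, 0.1302, 0.1302, 0.1302, 0.0328, 0.0328, 0.0328, 0.0328, 0.0203, 0.0203, 0.0203, 0.0203]  mean=-1.4364  Neff=9.1432  idx=[0, 0, 1, 1, 2, 2, 3, 3, 4, 5, 5, 6, 8, 11]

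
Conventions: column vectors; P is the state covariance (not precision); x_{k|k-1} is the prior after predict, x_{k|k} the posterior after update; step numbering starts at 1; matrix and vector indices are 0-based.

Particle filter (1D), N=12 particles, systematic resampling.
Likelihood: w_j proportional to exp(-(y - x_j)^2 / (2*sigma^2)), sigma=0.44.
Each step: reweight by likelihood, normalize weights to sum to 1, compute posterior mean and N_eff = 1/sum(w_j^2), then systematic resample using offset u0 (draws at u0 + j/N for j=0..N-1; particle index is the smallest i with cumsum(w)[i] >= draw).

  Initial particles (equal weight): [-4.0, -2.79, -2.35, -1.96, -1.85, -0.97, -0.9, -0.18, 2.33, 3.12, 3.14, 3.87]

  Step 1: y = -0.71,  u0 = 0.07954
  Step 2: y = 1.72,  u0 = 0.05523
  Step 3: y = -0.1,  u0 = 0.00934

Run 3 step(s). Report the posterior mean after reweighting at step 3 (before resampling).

post_mean = -0.1800

step 1: w=[0.0000, 0.0000, 0.0004, 0.0077, 0.0152, 0.3670, 0.3981, 0.2115, 0.0000, 0.0000, 0.0000, 0.0000]  mean=-0.7967  Neff=2.9569  idx=[5, 5, 5, 5, 6, 6, 6, 6, 6, 7, 7, 7]
step 2: w=[0.0000, 0.0000, 0.0000, 0.0000, 0.0001, 0.0001, 0.0001, 0.0001, 0.0001, 0.3332, 0.3332, 0.3332]  mean=-0.1804  Neff=3.0029  idx=[9, 9, 9, 9, 10, 10, 10, 10, 11, 11, 11, 11]
step 3: w=[0.0833, 0.0833, 0.0833, 0.0833, 0.0833, 0.0833, 0.0833, 0.0833, 0.0833, 0.0833, 0.0833, 0.0833]  mean=-0.1800  Neff=12.0000  idx=[0, 1, 2, 3, 4, 5, 6, 7, 8, 9, 10, 11]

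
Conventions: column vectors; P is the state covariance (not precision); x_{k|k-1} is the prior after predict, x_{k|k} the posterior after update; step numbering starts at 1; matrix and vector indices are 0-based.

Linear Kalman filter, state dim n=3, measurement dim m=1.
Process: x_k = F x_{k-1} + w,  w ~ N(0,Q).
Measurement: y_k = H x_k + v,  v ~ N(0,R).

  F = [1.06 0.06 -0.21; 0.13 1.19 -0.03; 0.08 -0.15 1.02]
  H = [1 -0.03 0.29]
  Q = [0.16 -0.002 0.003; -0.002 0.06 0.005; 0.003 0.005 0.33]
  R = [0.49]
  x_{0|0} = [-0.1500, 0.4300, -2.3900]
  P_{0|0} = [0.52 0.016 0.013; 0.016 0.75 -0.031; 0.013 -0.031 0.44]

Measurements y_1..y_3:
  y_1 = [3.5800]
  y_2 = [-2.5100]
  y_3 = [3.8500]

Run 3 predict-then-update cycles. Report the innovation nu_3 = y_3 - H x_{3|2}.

innov = [3.4767]

step 1: x^-=[0.3687, 0.5639, -2.5143]  P^-=[0.7634 0.1533 -0.0454; 0.1533 1.1383 -0.1718; -0.0454 -0.1718 0.8192]  S=[1.2908]  K=[0.5777; 0.0537; 0.1529]  nu=[3.9574]  x^+=[2.6547, 0.7765, -1.9094]  P^+=[0.3327 0.1133 -0.1594; 0.1133 1.1346 -0.1824; -0.1594 -0.1824 0.7890]
step 2: x^-=[3.2616, 1.3265, -1.8516]  P^-=[0.6626 0.3289 -0.3520; 0.3289 1.7223 -0.4526; -0.3520 -0.4526 1.2057]  S=[1.0395]  K=[0.5297; 0.1404; 0.0108]  nu=[-5.1948]  x^+=[0.5097, 0.5970, -1.9075]  P^+=[0.3709 0.2516 -0.3580; 0.2516 1.7018 -0.4542; -0.3580 -0.4542 1.2055]
step 3: x^-=[0.9767, 0.8339, -1.9944]  P^-=[0.8389 0.6330 -0.7010; 0.6330 2.5904 -0.9127; -0.7010 -0.9127 1.6994]  S=[1.0454]  K=[0.5898; 0.2780; -0.1729]  nu=[3.4767]  x^+=[3.0272, 1.8003, -2.5956]  P^+=[0.4752 0.4616 -0.5944; 0.4616 2.5096 -0.8624; -0.5944 -0.8624 1.6682]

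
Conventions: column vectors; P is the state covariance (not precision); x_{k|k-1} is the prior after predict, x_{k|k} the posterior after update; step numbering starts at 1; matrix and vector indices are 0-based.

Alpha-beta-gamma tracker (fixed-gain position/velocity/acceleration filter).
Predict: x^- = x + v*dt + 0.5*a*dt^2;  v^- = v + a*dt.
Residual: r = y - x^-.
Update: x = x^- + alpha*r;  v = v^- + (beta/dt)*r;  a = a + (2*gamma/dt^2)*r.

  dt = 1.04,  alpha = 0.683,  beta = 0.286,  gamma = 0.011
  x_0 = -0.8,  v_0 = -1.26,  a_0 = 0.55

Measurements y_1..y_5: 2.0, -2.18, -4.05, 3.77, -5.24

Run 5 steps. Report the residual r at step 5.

step 1: x_pred=-1.8130  r=3.8130  x^+=0.7913  v^+=0.3606  a^+=0.6276
step 2: x_pred=1.5057  r=-3.6857  x^+=-1.0116  v^+=-0.0003  a^+=0.5526
step 3: x_pred=-0.7132  r=-3.3368  x^+=-2.9922  v^+=-0.3433  a^+=0.4847
step 4: x_pred=-3.0871  r=6.8571  x^+=1.5963  v^+=2.0465  a^+=0.6242
step 5: x_pred=4.0623  r=-9.3023  x^+=-2.2912  v^+=0.1376  a^+=0.4350

resid = -9.3023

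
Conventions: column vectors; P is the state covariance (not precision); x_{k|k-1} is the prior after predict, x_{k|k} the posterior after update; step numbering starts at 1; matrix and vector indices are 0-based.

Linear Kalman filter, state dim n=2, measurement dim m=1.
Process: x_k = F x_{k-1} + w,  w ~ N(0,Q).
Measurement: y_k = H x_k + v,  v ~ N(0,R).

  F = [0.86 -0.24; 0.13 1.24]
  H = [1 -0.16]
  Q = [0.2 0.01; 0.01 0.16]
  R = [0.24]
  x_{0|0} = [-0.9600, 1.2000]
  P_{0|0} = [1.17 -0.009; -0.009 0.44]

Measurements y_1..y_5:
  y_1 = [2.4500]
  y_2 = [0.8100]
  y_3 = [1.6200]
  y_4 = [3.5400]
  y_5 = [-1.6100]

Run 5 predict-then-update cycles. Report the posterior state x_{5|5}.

x_post = [0.1301, 3.3535]

step 1: x^-=[-1.1136, 1.3632]  P^-=[1.0944 0.0005; 0.0005 0.8534]  S=[1.3561]  K=[0.8070; -0.1003]  nu=[3.7817]  x^+=[1.9381, 0.9839]  P^+=[0.2113 0.1103; 0.1103 0.8398]
step 2: x^-=[1.4306, 1.4720]  P^-=[0.3591 -0.1021; -0.1021 1.4904]  S=[0.6700]  K=[0.5604; -0.5083]  nu=[-0.3851]  x^+=[1.2148, 1.6678]  P^+=[0.1487 0.0888; 0.0888 1.3172]
step 3: x^-=[0.6445, 2.2260]  P^-=[0.3492 -0.2735; -0.2735 2.2165]  S=[0.7335]  K=[0.5358; -0.8564]  nu=[1.3317]  x^+=[1.3579, 1.0855]  P^+=[0.1387 0.0630; 0.0630 1.6786]
step 4: x^-=[0.9073, 1.5226]  P^-=[0.3732 -0.4088; -0.4088 2.7636]  S=[0.8148]  K=[0.5383; -1.0444]  nu=[2.8763]  x^+=[2.4557, -1.4814]  P^+=[0.1371 0.0493; 0.0493 1.8749]
step 5: x^-=[2.4675, -1.5177]  P^-=[0.3890 -0.4816; -0.4816 3.0610]  S=[0.8615]  K=[0.5410; -1.1275]  nu=[-4.3203]  x^+=[0.1301, 3.3535]  P^+=[0.1369 0.0439; 0.0439 1.9658]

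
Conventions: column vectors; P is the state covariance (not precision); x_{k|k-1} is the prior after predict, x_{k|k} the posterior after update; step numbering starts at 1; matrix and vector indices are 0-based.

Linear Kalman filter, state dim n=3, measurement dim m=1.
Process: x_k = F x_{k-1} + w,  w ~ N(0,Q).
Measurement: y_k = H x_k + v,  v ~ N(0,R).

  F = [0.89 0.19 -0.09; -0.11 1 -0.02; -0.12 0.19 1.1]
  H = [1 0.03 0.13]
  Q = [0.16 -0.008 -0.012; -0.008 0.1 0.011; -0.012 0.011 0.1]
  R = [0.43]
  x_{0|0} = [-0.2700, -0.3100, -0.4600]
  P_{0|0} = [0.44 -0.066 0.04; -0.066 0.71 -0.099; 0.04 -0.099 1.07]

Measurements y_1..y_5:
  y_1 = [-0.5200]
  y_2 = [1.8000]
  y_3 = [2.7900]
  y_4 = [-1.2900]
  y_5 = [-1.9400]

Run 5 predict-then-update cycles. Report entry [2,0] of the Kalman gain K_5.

K[2,0] = -0.1055

step 1: x^-=[-0.2578, -0.2711, -0.5325]  P^-=[0.5175 0.0374 -0.1284; 0.0374 0.8344 0.0242; -0.1284 0.0242 1.3777]  S=[0.9406]  K=[0.5336; 0.0697; 0.0547]  nu=[-0.1848]  x^+=[-0.3564, -0.2840, -0.5426]  P^+=[0.2496 0.0024 -0.1558; 0.0024 0.8298 0.0206; -0.1558 0.0206 1.3749]
step 2: x^-=[-0.3223, -0.2339, -0.6081]  P^-=[0.4239 0.1291 -0.2948; 0.1291 0.9314 0.1825; -0.2948 0.1825 1.8468]  S=[0.8185]  K=[0.4758; 0.2208; -0.0601]  nu=[2.2084]  x^+=[0.7285, 0.2537, -0.7408]  P^+=[0.2386 0.0431 -0.2713; 0.0431 0.8915 0.1933; -0.2713 0.1933 1.8439]
step 3: x^-=[0.7632, 0.1884, -0.8541]  P^-=[0.4475 0.1628 -0.4130; 0.1628 0.9767 0.3810; -0.4130 0.3810 2.5172]  S=[0.8263]  K=[0.4825; 0.2924; -0.0900]  nu=[2.1322]  x^+=[1.7921, 0.8119, -1.0459]  P^+=[0.2551 0.0462 -0.3771; 0.0462 0.9060 0.4027; -0.3771 0.4027 2.5105]
step 4: x^-=[1.8433, 0.6357, -1.2113]  P^-=[0.4774 0.1490 -0.5443; 0.1490 0.9822 0.6110; -0.5443 0.6110 3.4399]  S=[0.8386]  K=[0.4902; 0.3076; -0.0940]  nu=[-2.9949]  x^+=[0.3751, -0.2855, -0.9298]  P^+=[0.2759 0.0226 -0.5057; 0.0226 0.9029 0.6352; -0.5057 0.6352 3.4325]
step 5: x^-=[0.3633, -0.3082, -1.1221]  P^-=[0.5058 0.1068 -0.7240; 0.1068 0.9750 0.8638; -0.7240 0.8638 4.6879]  S=[0.8408]  K=[0.4935; 0.2953; -0.1055]  nu=[-2.1482]  x^+=[-0.6967, -0.9425, -0.8955]  P^+=[0.3011 -0.0158 -0.6803; -0.0158 0.9016 0.8900; -0.6803 0.8900 4.6785]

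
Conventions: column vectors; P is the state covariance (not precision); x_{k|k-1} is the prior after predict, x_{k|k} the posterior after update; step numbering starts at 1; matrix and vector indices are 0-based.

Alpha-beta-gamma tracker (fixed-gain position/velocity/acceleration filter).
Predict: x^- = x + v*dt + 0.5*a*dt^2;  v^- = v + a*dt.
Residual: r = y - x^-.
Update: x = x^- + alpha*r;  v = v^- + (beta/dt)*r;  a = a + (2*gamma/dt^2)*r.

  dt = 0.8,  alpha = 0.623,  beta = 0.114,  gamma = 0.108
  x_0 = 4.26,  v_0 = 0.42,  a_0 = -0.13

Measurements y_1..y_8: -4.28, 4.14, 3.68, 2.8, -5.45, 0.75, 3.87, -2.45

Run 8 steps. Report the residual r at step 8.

resid = -5.5131

step 1: x_pred=4.5544  r=-8.8344  x^+=-0.9494  v^+=-0.9429  a^+=-3.1116
step 2: x_pred=-2.6995  r=6.8395  x^+=1.5615  v^+=-2.4576  a^+=-0.8033
step 3: x_pred=-0.6616  r=4.3416  x^+=2.0432  v^+=-2.4815  a^+=0.6620
step 4: x_pred=0.2698  r=2.5302  x^+=1.8461  v^+=-1.5914  a^+=1.5159
step 5: x_pred=1.0581  r=-6.5081  x^+=-2.9964  v^+=-1.3060  a^+=-0.6806
step 6: x_pred=-4.2591  r=5.0091  x^+=-1.1384  v^+=-1.1367  a^+=1.0100
step 7: x_pred=-1.7246  r=5.5946  x^+=1.7608  v^+=0.4685  a^+=2.8982
step 8: x_pred=3.0631  r=-5.5131  x^+=-0.3716  v^+=2.0014  a^+=1.0375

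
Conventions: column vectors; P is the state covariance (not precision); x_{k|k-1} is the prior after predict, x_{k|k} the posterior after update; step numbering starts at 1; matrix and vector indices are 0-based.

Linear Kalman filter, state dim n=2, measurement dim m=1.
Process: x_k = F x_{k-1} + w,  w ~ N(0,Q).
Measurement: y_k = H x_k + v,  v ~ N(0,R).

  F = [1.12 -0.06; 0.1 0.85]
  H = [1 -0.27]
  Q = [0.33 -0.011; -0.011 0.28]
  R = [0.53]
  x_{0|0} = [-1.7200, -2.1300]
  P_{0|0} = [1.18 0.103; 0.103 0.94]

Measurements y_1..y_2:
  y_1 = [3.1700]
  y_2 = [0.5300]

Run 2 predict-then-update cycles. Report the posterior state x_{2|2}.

x_post = [0.7942, -1.6085]

step 1: x^-=[-1.7986, -1.9825]  P^-=[1.7997 0.1707; 0.1707 0.9885]  S=[2.3096]  K=[0.7593; -0.0417]  nu=[4.4333]  x^+=[1.5675, -2.1672]  P^+=[0.4682 0.2437; 0.2437 0.9845]
step 2: x^-=[1.8857, -1.6854]  P^-=[0.8881 0.2218; 0.2218 1.0374]  S=[1.3740]  K=[0.6028; -0.0424]  nu=[-1.8107]  x^+=[0.7942, -1.6085]  P^+=[0.3889 0.2569; 0.2569 1.0349]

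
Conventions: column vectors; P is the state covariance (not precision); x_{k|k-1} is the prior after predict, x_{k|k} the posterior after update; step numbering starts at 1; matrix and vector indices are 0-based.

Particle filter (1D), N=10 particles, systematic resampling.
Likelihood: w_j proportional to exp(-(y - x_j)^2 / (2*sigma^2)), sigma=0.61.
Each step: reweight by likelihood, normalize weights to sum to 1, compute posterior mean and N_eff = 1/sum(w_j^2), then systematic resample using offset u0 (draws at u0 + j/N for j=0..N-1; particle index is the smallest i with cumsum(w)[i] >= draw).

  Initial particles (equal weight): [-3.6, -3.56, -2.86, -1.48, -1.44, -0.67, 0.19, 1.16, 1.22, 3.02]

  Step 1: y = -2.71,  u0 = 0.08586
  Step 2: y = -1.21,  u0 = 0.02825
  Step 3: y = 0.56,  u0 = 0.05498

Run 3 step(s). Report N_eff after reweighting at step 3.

step 1: w=[0.1775, 0.1949, 0.4993, 0.0674, 0.0589, 0.0019, 0.0000, 0.0000, 0.0000, 0.0000]  mean=-2.9469  Neff=3.0596  idx=[0, 1, 1, 2, 2, 2, 2, 2, 3, 4]
step 2: w=[0.0002, 0.0003, 0.0003, 0.0131, 0.0131, 0.0131, 0.0131, 0.0131, 0.4606, 0.4731]  mean=-1.5532  Neff=2.2893  idx=[5, 8, 8, 8, 8, 9, 9, 9, 9, 9]
step 3: w=[0.0000, 0.0979, 0.0979, 0.0979, 0.0979, 0.1217, 0.1217, 0.1217, 0.1217, 0.1217]  mean=-1.4557  Neff=8.8997  idx=[1, 2, 3, 4, 5, 6, 7, 7, 8, 9]

N_eff = 8.8997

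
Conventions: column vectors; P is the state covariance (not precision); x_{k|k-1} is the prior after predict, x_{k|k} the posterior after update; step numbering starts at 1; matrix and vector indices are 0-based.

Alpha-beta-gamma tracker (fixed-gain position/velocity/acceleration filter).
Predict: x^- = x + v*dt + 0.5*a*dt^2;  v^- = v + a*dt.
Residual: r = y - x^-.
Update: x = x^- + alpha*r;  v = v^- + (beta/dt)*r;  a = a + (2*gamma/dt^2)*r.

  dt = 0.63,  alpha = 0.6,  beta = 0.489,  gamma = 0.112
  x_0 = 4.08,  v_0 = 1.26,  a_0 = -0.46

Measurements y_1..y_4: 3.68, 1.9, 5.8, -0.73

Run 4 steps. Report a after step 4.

a_post = -2.2024

step 1: x_pred=4.7825  r=-1.1025  x^+=4.1210  v^+=0.1144  a^+=-1.0822
step 2: x_pred=3.9783  r=-2.0783  x^+=2.7313  v^+=-2.1805  a^+=-2.2552
step 3: x_pred=0.9100  r=4.8900  x^+=3.8440  v^+=0.1942  a^+=0.5046
step 4: x_pred=4.0665  r=-4.7965  x^+=1.1886  v^+=-3.2109  a^+=-2.2024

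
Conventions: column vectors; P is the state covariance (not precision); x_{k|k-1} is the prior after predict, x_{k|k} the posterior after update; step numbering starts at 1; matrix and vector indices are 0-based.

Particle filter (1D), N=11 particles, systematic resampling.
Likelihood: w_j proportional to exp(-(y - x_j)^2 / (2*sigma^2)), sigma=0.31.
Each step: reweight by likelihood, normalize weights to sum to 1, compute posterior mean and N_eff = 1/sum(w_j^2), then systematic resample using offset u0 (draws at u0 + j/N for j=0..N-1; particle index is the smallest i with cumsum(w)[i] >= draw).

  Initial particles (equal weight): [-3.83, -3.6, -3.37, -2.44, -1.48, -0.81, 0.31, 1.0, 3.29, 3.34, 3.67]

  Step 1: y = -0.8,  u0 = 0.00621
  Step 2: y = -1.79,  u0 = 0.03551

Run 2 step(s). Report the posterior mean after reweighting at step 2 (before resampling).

step 1: w=[0.0000, 0.0000, 0.0000, 0.0000, 0.0826, 0.9158, 0.0015, 0.0000, 0.0000, 0.0000, 0.0000]  mean=-0.8637  Neff=1.1826  idx=[4, 5, 5, 5, 5, 5, 5, 5, 5, 5, 5]
step 2: w=[0.8997, 0.0100, 0.0100, 0.0100, 0.0100, 0.0100, 0.0100, 0.0100, 0.0100, 0.0100, 0.0100]  mean=-1.4128  Neff=1.2338  idx=[0, 0, 0, 0, 0, 0, 0, 0, 0, 0, 5]

post_mean = -1.4128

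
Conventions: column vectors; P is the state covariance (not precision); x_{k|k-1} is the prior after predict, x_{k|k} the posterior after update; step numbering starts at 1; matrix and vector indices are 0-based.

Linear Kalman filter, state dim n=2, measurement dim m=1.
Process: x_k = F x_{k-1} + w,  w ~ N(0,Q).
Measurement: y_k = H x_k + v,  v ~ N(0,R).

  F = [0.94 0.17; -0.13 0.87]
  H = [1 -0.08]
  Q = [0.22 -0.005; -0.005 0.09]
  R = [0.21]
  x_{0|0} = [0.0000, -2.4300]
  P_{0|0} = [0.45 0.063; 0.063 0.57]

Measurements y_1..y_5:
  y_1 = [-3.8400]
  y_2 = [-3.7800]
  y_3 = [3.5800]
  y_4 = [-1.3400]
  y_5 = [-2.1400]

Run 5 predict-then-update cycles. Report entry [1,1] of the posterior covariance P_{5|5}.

P_post[1,1] = 0.3782

step 1: x^-=[-0.4131, -2.1141]  P^-=[0.6542 0.0744; 0.0744 0.5148]  S=[0.8556]  K=[0.7577; 0.0389]  nu=[-3.5960]  x^+=[-3.1377, -2.2539]  P^+=[0.1631 0.0492; 0.0492 0.5135]
step 2: x^-=[-3.3326, -1.5530]  P^-=[0.3946 0.0902; 0.0902 0.4703]  S=[0.5932]  K=[0.6531; 0.0886]  nu=[-0.5716]  x^+=[-3.7059, -1.6036]  P^+=[0.1416 0.0559; 0.0559 0.4656]
step 3: x^-=[-3.7562, -0.9134]  P^-=[0.3764 0.0910; 0.0910 0.4322]  S=[0.5746]  K=[0.6424; 0.0982]  nu=[7.2631]  x^+=[0.9098, -0.2001]  P^+=[0.1393 0.0548; 0.0548 0.4266]
step 4: x^-=[0.8211, -0.2924]  P^-=[0.3729 0.0846; 0.0846 0.4029]  S=[0.5719]  K=[0.6402; 0.0916]  nu=[-2.1845]  x^+=[-0.5773, -0.4926]  P^+=[0.1385 0.0511; 0.0511 0.3981]
step 5: x^-=[-0.6264, -0.3535]  P^-=[0.3702 0.0776; 0.0776 0.3821]  S=[0.5703]  K=[0.6383; 0.0825]  nu=[-1.5419]  x^+=[-1.6107, -0.4807]  P^+=[0.1379 0.0476; 0.0476 0.3782]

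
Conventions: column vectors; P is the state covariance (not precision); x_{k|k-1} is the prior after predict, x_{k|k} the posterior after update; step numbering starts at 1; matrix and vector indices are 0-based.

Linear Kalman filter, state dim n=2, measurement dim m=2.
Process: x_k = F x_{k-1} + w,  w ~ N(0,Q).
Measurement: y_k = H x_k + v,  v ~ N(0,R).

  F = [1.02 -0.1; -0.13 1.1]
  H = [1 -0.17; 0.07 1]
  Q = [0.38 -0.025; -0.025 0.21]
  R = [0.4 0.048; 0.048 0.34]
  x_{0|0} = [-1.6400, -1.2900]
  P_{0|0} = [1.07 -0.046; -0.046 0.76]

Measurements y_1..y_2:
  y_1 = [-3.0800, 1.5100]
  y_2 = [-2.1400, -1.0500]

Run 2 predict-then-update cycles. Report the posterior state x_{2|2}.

step 1: x^-=[-1.5438, -1.2058]  P^-=[1.5102 -0.3027; -0.3027 1.1608]  S=[2.0467 -0.3427; -0.3427 1.4659]  K=[0.7707 0.0458; -0.1188 0.7497]  nu=[-1.7412, 2.8239]  x^+=[-2.7564, 1.1180]  P^+=[0.3157 0.0305; 0.0305 0.2471]
step 2: x^-=[-2.9233, 1.5882]  P^-=[0.7047 -0.0594; -0.0594 0.5056]  S=[1.1395 -0.0474; -0.0474 0.8407]  K=[0.6282 0.0234; -0.1030 0.5906]  nu=[1.0533, -2.4335]  x^+=[-2.3184, 0.0424]  P^+=[0.2559 0.0202; 0.0202 0.1944]

x_post = [-2.3184, 0.0424]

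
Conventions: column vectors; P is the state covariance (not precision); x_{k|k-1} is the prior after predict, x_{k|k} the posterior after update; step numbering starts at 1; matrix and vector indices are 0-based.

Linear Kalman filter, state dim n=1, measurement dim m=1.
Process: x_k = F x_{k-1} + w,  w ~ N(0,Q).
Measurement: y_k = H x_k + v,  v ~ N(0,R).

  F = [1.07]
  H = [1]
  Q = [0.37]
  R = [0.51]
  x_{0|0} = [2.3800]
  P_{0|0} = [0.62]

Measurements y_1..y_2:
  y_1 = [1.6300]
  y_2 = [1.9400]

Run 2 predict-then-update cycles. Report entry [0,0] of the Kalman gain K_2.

K[0,0] = 0.6005

step 1: x^-=[2.5466]  P^-=[1.0798]  S=[1.5898]  K=[0.6792]  nu=[-0.9166]  x^+=[1.9240]  P^+=[0.3464]
step 2: x^-=[2.0587]  P^-=[0.7666]  S=[1.2766]  K=[0.6005]  nu=[-0.1187]  x^+=[1.9874]  P^+=[0.3063]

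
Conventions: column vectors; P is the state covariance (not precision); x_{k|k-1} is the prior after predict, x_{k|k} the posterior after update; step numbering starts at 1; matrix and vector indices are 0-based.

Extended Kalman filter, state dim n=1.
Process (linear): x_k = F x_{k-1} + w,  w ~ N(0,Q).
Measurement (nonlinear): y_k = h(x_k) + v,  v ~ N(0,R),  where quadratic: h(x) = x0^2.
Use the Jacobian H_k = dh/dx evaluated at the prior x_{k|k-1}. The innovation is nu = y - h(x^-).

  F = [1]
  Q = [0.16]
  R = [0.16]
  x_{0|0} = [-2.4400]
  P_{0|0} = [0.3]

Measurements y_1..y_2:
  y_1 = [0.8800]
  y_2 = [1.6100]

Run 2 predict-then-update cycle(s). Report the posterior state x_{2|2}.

step 1: x^-=[-2.4400]  P^-=[0.4600]  H_jac=[-4.8800]  S=[11.1146]  K=[-0.2020]  nu=[-5.0736]  x^+=[-1.4153]  P^+=[0.0066]
step 2: x^-=[-1.4153]  P^-=[0.1666]  H_jac=[-2.8306]  S=[1.4950]  K=[-0.3155]  nu=[-0.3931]  x^+=[-1.2913]  P^+=[0.0178]

x_post = [-1.2913]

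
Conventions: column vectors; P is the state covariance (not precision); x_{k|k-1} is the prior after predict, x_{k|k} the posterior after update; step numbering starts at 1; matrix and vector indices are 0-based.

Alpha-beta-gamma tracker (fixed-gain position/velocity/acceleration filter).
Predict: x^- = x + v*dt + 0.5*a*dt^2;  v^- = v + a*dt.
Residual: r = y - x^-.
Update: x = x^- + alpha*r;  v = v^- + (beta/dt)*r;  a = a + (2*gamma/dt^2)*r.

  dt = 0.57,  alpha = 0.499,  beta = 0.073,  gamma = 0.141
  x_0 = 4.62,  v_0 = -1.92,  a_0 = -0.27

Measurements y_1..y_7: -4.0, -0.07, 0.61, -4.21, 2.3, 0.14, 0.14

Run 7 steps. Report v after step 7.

step 1: x_pred=3.4817  r=-7.4817  x^+=-0.2516  v^+=-3.0321  a^+=-6.7638
step 2: x_pred=-3.0787  r=3.0087  x^+=-1.5774  v^+=-6.5022  a^+=-4.1524
step 3: x_pred=-5.9582  r=6.5682  x^+=-2.6806  v^+=-8.0278  a^+=1.5485
step 4: x_pred=-7.0050  r=2.7950  x^+=-5.6103  v^+=-6.7872  a^+=3.9744
step 5: x_pred=-8.8334  r=11.1334  x^+=-3.2778  v^+=-3.0960  a^+=13.6377
step 6: x_pred=-2.8271  r=2.9671  x^+=-1.3465  v^+=5.0575  a^+=16.2130
step 7: x_pred=4.1701  r=-4.0301  x^+=2.1591  v^+=13.7828  a^+=12.7151

v_post = 13.7828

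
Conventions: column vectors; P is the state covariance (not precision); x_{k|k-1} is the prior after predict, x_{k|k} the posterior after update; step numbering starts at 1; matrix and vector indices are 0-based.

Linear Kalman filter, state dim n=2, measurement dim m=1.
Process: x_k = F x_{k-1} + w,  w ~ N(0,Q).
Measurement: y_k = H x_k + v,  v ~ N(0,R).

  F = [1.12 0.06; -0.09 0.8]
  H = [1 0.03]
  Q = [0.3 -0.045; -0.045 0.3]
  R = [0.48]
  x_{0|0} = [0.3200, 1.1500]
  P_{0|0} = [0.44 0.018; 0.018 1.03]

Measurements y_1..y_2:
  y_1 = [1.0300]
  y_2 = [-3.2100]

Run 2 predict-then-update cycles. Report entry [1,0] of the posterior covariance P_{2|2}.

step 1: x^-=[0.4274, 0.8912]  P^-=[0.8581 -0.0239; -0.0239 0.9602]  S=[1.3375]  K=[0.6410; 0.0037]  nu=[0.5759]  x^+=[0.7965, 0.8933]  P^+=[0.3085 -0.0270; -0.0270 0.9602]
step 2: x^-=[0.9457, 0.6430]  P^-=[0.6868 -0.0541; -0.0541 0.9209]  S=[1.1644]  K=[0.5884; -0.0227]  nu=[-4.1750]  x^+=[-1.5110, 0.7378]  P^+=[0.2836 -0.0385; -0.0385 0.9203]

P_post[1,0] = -0.0385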